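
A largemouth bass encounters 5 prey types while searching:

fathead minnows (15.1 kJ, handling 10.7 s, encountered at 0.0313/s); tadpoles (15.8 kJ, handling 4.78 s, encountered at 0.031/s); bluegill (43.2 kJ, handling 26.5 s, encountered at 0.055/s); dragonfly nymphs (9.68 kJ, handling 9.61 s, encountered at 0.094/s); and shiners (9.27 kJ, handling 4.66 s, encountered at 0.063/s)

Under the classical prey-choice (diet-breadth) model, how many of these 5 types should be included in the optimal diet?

Rank by E/h (kJ/s): tadpoles 3.31, shiners 1.99, bluegill 1.63, fathead minnows 1.41, dragonfly nymphs 1.01. Include each in turn until the next type's E/h falls below the running intake rate.
Rate on top 1: 0.4266. shiners: 1.99 > 0.4266 → include.
Rate on top 2: 0.7448. bluegill: 1.63 > 0.7448 → include.
Rate on top 3: 1.19. fathead minnows: 1.41 > 1.19 → include.
Rate on top 4: 1.213. dragonfly nymphs: 1.01 < 1.213 → exclude; stop.
Optimal diet: tadpoles, shiners, bluegill, fathead minnows — 4 of 5 types.

4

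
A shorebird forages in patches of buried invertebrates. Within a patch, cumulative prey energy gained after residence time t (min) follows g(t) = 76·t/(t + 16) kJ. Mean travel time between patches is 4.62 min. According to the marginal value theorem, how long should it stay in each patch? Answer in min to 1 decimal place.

By the marginal value theorem, leave when the instantaneous gain rate g'(t) equals the habitat-wide average g(t)/(T + t).
g'(t) = 76·16/(t + 16)². Setting 76·16/(t+16)² = 76t/[(t+16)(4.62+t)] gives 16(4.62+t) = t(t+16), so t² = 16×4.62 = 73.92.
t* = √73.92 = 8.598 min.

8.6 min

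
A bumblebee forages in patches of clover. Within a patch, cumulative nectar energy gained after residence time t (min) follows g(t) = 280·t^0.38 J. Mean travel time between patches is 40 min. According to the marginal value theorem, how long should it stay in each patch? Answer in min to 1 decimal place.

Optimal t* satisfies g'(t*) = g(t*)/(T + t*).
g'(t) = 0.38·280·t^-0.62. Setting 0.38·280·t^-0.62 = 280·t^0.38/(40+t) gives 0.38(40+t) = t, so 0.62·t = 0.38×40.
t* = 0.38×40/0.62 = 24.52 min.

24.5 min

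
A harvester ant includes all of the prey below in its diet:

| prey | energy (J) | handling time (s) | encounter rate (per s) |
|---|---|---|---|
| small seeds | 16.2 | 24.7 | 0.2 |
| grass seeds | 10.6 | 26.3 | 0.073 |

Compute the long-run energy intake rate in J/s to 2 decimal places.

R = Σλ_iE_i / (1 + Σλ_ih_i)
Numerator: 0.2×16.2 + 0.073×10.6 = 4.014
Denominator: 1 + 0.2×24.7 + 0.073×26.3 = 7.86
R = 4.014/7.86 = 0.5107 J/s

0.51 J/s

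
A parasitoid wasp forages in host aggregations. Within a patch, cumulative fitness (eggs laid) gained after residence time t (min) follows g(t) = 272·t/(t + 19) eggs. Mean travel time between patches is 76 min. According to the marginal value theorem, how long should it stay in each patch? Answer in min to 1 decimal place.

Optimal t* satisfies g'(t*) = g(t*)/(T + t*).
g'(t) = 272·19/(t + 19)². Setting 272·19/(t+19)² = 272t/[(t+19)(76+t)] gives 19(76+t) = t(t+19), so t² = 19×76 = 1444.
t* = √1444 = 38 min.

38.0 min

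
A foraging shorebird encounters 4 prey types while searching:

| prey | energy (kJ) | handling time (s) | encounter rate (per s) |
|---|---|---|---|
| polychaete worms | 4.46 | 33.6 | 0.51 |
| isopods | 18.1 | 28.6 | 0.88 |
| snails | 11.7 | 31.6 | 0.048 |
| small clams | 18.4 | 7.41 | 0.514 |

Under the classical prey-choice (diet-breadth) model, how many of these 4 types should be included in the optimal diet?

E/h in descending order: small clams 2.48, isopods 0.633, snails 0.37, polychaete worms 0.133 kJ/s. The optimal diet is the largest prefix of this list for which every included type satisfies E_i/h_i > R on the types above it.
Rate on top 1: 1.967. isopods: 0.633 < 1.967 → exclude; stop.
Optimal diet: small clams — 1 of 4 types.

1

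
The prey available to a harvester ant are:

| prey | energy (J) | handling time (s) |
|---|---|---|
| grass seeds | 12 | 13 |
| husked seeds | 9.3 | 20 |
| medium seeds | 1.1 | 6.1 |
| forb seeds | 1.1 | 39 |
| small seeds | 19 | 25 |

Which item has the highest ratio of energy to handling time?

Profitability E/h (J/s): grass seeds = 12/13 = 0.923, husked seeds = 9.3/20 = 0.465, medium seeds = 1.1/6.1 = 0.18, forb seeds = 1.1/39 = 0.0282, small seeds = 19/25 = 0.76.
Ranked: grass seeds > small seeds > husked seeds > medium seeds > forb seeds.

grass seeds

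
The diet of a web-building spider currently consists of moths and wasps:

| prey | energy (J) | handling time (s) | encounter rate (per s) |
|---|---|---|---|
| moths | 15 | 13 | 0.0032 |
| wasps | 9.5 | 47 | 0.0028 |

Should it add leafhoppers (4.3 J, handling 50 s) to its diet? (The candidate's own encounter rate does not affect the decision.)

Yes

On moths and wasps alone, R = ΣλE/(1+Σλh) = 0.0746/1.173 = 0.06359 J/s.
leafhoppers: E/h = 4.3/50 = 0.086 J/s.
0.086 > 0.06359, so adding leafhoppers raises the average — include it.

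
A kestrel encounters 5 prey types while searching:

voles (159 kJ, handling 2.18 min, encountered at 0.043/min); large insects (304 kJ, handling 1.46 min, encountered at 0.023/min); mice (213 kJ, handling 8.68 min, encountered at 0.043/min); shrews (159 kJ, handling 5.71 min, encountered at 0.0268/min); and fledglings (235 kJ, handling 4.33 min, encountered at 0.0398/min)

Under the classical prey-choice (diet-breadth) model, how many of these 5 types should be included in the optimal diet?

5

E/h in descending order: large insects 208, voles 72.9, fledglings 54.3, shrews 27.8, mice 24.5 kJ/min. The optimal diet is the largest prefix of this list for which every included type satisfies E_i/h_i > R on the types above it.
Rate on top 1: 6.765. voles: 72.9 > 6.765 → include.
Rate on top 2: 12.27. fledglings: 54.3 > 12.27 → include.
Rate on top 3: 17.84. shrews: 27.8 > 17.84 → include.
Rate on top 4: 18.89. mice: 24.5 > 18.89 → include.
Optimal diet: large insects, voles, fledglings, shrews, mice — 5 of 5 types.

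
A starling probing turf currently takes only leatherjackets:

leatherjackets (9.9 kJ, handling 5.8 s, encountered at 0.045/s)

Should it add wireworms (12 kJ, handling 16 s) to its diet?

Yes

On leatherjackets alone, R = ΣλE/(1+Σλh) = 0.4455/1.261 = 0.3533 kJ/s.
Profitability of wireworms: 12/16 = 0.75 kJ/s.
0.75 > 0.3533, so adding wireworms raises the average — include it.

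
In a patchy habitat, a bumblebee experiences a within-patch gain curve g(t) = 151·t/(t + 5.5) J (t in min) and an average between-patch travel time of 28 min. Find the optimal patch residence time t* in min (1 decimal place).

Maximise g(t)/(T+t): set derivative to zero → g'(t)(T+t) = g(t).
g'(t) = 151·5.5/(t + 5.5)². Setting 151·5.5/(t+5.5)² = 151t/[(t+5.5)(28+t)] gives 5.5(28+t) = t(t+5.5), so t² = 5.5×28 = 154.
t* = √154 = 12.41 min.

12.4 min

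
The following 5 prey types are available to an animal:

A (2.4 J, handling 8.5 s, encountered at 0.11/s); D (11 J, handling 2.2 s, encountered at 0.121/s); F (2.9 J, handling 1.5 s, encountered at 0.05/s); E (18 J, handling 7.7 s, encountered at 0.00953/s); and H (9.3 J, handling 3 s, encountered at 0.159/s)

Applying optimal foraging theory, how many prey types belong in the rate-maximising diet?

4

E/h in descending order: D 5, H 3.1, E 2.34, F 1.93, A 0.282 J/s. The optimal diet is the largest prefix of this list for which every included type satisfies E_i/h_i > R on the types above it.
Rate on top 1: 1.051. H: 3.1 > 1.051 → include.
Rate on top 2: 1.612. E: 2.34 > 1.612 → include.
Rate on top 3: 1.641. F: 1.93 > 1.641 → include.
Rate on top 4: 1.653. A: 0.282 < 1.653 → exclude; stop.
Optimal diet: D, H, E, F — 4 of 5 types.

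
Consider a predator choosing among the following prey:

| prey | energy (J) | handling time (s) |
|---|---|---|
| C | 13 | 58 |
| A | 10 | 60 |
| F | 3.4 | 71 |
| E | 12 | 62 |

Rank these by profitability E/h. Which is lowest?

Profitability E/h (J/s): C = 13/58 = 0.224, A = 10/60 = 0.167, F = 3.4/71 = 0.0479, E = 12/62 = 0.194.
Ranked: C > E > A > F.

F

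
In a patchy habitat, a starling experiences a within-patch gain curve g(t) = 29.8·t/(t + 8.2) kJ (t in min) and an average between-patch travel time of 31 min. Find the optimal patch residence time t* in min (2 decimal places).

15.94 min

Optimal t* satisfies g'(t*) = g(t*)/(T + t*).
g'(t) = 29.8·8.2/(t + 8.2)². Setting 29.8·8.2/(t+8.2)² = 29.8t/[(t+8.2)(31+t)] gives 8.2(31+t) = t(t+8.2), so t² = 8.2×31 = 254.2.
t* = √254.2 = 15.94 min.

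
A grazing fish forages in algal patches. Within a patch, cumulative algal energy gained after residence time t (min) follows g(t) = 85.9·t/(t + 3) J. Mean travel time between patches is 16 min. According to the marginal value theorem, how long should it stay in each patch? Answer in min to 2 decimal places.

6.93 min

Optimal t* satisfies g'(t*) = g(t*)/(T + t*).
g'(t) = 85.9·3/(t + 3)². Setting 85.9·3/(t+3)² = 85.9t/[(t+3)(16+t)] gives 3(16+t) = t(t+3), so t² = 3×16 = 48.
t* = √48 = 6.928 min.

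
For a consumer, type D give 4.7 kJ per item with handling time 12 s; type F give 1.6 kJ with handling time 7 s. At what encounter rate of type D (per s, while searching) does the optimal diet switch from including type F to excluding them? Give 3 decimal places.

Drop type F once their profitability E₂/h₂ falls below the rate achievable on type D alone: E₂/h₂ = λE₁/(1 + λh₁).
Solve for λ: λE₁h₂ = E₂(1 + λh₁) → λ(E₁h₂ − E₂h₁) = E₂ → λ = E₂/(E₁h₂ − E₂h₁).
λ = 1.6/(4.7×7 − 1.6×12) = 1.6/13.7 = 0.1168 per s.

0.117 per s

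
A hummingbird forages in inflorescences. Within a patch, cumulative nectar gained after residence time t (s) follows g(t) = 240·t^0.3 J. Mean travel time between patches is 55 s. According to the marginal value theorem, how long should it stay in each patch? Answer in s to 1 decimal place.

Optimal t* satisfies g'(t*) = g(t*)/(T + t*).
g'(t) = 0.3·240·t^-0.7. Setting 0.3·240·t^-0.7 = 240·t^0.3/(55+t) gives 0.3(55+t) = t, so 0.70·t = 0.3×55.
t* = 0.3×55/0.70 = 23.57 s.

23.6 s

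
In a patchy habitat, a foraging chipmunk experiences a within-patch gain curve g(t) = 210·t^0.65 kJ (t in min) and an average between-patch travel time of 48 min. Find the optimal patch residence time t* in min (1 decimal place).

Maximise g(t)/(T+t): set derivative to zero → g'(t)(T+t) = g(t).
g'(t) = 0.65·210·t^-0.35. Setting 0.65·210·t^-0.35 = 210·t^0.65/(48+t) gives 0.65(48+t) = t, so 0.35·t = 0.65×48.
t* = 0.65×48/0.35 = 89.14 min.

89.1 min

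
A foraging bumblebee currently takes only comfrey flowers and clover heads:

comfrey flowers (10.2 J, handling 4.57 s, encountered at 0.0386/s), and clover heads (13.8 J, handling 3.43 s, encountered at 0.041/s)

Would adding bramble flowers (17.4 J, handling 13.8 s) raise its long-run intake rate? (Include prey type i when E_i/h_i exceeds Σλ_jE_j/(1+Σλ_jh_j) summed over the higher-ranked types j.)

On comfrey flowers and clover heads alone, R = ΣλE/(1+Σλh) = 0.9595/1.317 = 0.7285 J/s.
bramble flowers: E/h = 17.4/13.8 = 1.261 J/s.
1.261 > 0.7285, so adding bramble flowers raises the average — include it.

Yes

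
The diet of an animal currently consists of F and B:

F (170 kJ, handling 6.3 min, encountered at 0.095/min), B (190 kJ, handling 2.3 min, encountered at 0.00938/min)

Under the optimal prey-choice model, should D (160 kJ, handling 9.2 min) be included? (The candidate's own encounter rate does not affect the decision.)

On F and B alone, R = ΣλE/(1+Σλh) = 17.93/1.62 = 11.07 kJ/min.
D: E/h = 160/9.2 = 17.39 kJ/min.
17.39 > 11.07, so adding D raises the average — include it.

Yes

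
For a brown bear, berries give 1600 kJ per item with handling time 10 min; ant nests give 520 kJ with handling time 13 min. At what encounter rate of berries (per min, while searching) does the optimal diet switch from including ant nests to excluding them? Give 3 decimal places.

0.033 per min

At the threshold, the rate on berries alone equals the profitability of ant nests: λ·1600/(1 + λ·10) = 520/13 = 40.
Rearranging, λ(1600 − 40×10) = 40, so λ = 40/1200 = 0.03333 per min.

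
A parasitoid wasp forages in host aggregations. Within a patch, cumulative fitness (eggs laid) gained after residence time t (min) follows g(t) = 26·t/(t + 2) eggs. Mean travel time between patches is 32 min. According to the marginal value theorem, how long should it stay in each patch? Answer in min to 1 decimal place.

By the marginal value theorem, leave when the instantaneous gain rate g'(t) equals the habitat-wide average g(t)/(T + t).
g'(t) = 26·2/(t + 2)². Setting 26·2/(t+2)² = 26t/[(t+2)(32+t)] gives 2(32+t) = t(t+2), so t² = 2×32 = 64.
t* = √64 = 8 min.

8.0 min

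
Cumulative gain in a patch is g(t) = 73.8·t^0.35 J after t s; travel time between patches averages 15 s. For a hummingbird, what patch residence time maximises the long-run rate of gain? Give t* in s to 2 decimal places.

Optimal t* satisfies g'(t*) = g(t*)/(T + t*).
g'(t) = 0.35·73.8·t^-0.65. Setting 0.35·73.8·t^-0.65 = 73.8·t^0.35/(15+t) gives 0.35(15+t) = t, so 0.65·t = 0.35×15.
t* = 0.35×15/0.65 = 8.077 s.

8.08 s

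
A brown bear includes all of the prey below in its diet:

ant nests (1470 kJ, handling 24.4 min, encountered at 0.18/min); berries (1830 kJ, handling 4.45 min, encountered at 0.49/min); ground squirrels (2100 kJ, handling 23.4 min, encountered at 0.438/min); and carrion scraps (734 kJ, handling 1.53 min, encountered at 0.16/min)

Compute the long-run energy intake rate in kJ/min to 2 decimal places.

Energy encountered per unit search time: 0.18×1470 + 0.49×1830 + 0.438×2100 + 0.16×734 = 2199 kJ/min.
Handling time per unit search time: 0.18×24.4 + 0.49×4.45 + 0.438×23.4 + 0.16×1.53 = 17.07.
Rate = 2199/(1 + 17.07) = 121.7 kJ/min.

121.69 kJ/min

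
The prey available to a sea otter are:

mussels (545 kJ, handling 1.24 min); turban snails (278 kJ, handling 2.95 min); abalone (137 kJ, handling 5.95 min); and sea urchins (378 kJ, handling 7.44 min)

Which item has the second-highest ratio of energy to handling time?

turban snails

In descending order of E/h:
mussels: 545/1.24 = 440 kJ/min
turban snails: 278/2.95 = 94.2 kJ/min
sea urchins: 378/7.44 = 50.8 kJ/min
abalone: 137/5.95 = 23 kJ/min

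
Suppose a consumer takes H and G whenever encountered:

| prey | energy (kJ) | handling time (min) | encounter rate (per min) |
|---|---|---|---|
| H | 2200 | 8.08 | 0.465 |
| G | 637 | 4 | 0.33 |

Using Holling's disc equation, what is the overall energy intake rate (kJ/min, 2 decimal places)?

202.92 kJ/min

Energy encountered per unit search time: 0.465×2200 + 0.33×637 = 1233 kJ/min.
Handling time per unit search time: 0.465×8.08 + 0.33×4 = 5.077.
Rate = 1233/(1 + 5.077) = 202.9 kJ/min.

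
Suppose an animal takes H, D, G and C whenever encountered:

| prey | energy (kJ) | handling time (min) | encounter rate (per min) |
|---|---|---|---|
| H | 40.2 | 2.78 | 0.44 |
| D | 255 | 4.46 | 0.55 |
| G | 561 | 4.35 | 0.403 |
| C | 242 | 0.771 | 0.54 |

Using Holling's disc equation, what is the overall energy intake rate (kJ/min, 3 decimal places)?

Energy encountered per unit search time: 0.44×40.2 + 0.55×255 + 0.403×561 + 0.54×242 = 514.7 kJ/min.
Handling time per unit search time: 0.44×2.78 + 0.55×4.46 + 0.403×4.35 + 0.54×0.771 = 5.846.
Rate = 514.7/(1 + 5.846) = 75.19 kJ/min.

75.187 kJ/min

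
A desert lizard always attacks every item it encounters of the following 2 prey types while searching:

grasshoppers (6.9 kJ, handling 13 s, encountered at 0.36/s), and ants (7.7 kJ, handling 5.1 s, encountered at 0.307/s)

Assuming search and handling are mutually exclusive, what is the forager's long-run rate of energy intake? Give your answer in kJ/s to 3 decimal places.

0.669 kJ/s

R = Σλ_iE_i / (1 + Σλ_ih_i)
Numerator: 0.36×6.9 + 0.307×7.7 = 4.848
Denominator: 1 + 0.36×13 + 0.307×5.1 = 7.246
R = 4.848/7.246 = 0.6691 kJ/s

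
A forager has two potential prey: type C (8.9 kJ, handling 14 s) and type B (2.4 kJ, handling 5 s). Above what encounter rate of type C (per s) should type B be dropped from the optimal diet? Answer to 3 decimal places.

The zero-one rule: include type B iff E₂/h₂ > λE₁/(1+λh₁). Equality gives the switch point.
λE₁h₂ = E₂ + λE₂h₁ ⇒ λ = E₂/(E₁h₂ − E₂h₁) = 2.4/(44.5 − 33.6) = 0.2202 per s.

0.220 per s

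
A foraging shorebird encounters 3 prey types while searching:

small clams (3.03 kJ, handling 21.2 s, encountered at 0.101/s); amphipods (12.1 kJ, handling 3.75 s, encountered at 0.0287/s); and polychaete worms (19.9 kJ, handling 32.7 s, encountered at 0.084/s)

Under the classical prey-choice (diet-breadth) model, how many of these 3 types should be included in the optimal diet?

2

Rank by E/h (kJ/s): amphipods 3.23, polychaete worms 0.609, small clams 0.143. Include each in turn until the next type's E/h falls below the running intake rate.
Rate on top 1: 0.3135. polychaete worms: 0.609 > 0.3135 → include.
Rate on top 2: 0.5238. small clams: 0.143 < 0.5238 → exclude; stop.
Optimal diet: amphipods, polychaete worms — 2 of 3 types.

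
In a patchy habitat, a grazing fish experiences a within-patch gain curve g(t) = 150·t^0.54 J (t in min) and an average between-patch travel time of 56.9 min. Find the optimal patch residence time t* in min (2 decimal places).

66.80 min

Optimal t* satisfies g'(t*) = g(t*)/(T + t*).
g'(t) = 0.54·150·t^-0.46. Setting 0.54·150·t^-0.46 = 150·t^0.54/(56.9+t) gives 0.54(56.9+t) = t, so 0.46·t = 0.54×56.9.
t* = 0.54×56.9/0.46 = 66.8 min.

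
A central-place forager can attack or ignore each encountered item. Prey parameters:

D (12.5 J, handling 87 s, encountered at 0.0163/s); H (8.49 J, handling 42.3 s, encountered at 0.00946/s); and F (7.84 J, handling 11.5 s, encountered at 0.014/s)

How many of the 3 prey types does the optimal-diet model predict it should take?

Rank by E/h (J/s): F 0.682, H 0.201, D 0.144. Include each in turn until the next type's E/h falls below the running intake rate.
Rate on top 1: 0.09454. H: 0.201 > 0.09454 → include.
Rate on top 2: 0.1218. D: 0.144 > 0.1218 → include.
Optimal diet: F, H, D — 3 of 3 types.

3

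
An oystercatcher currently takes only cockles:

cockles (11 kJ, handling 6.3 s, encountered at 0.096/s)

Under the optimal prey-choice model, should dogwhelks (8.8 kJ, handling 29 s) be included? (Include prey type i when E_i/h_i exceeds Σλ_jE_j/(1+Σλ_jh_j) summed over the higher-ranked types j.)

No

Intake rate on the current diet: R = (0.096×11) / (1 + 0.096×6.3) = 1.056/1.605 = 0.658 kJ/s.
dogwhelks: E/h = 8.8/29 = 0.3034 kJ/s.
0.3034 < 0.658, so adding dogwhelks would lower the average — exclude it.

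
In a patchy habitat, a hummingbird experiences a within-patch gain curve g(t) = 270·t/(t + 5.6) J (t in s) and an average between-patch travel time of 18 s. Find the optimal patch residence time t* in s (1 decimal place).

Maximise g(t)/(T+t): set derivative to zero → g'(t)(T+t) = g(t).
g'(t) = 270·5.6/(t + 5.6)². Setting 270·5.6/(t+5.6)² = 270t/[(t+5.6)(18+t)] gives 5.6(18+t) = t(t+5.6), so t² = 5.6×18 = 100.8.
t* = √100.8 = 10.04 s.

10.0 s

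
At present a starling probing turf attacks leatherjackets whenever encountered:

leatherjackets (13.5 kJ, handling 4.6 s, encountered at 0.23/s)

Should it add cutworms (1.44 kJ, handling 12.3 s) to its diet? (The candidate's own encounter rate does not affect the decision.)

No

Current rate: (0.23×13.5)/(1 + 0.23×4.6) = 1.509 kJ/s.
Profitability of cutworms: 1.44/12.3 = 0.1171 kJ/s.
0.1171 < 1.509, so adding cutworms would lower the average — exclude it.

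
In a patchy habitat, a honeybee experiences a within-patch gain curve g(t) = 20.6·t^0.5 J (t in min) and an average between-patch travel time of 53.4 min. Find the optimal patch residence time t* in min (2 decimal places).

Optimal t* satisfies g'(t*) = g(t*)/(T + t*).
g'(t) = 0.5·20.6·t^-0.5. Setting 0.5·20.6·t^-0.5 = 20.6·t^0.5/(53.4+t) gives 0.5(53.4+t) = t, so 0.50·t = 0.5×53.4.
t* = 0.5×53.4/0.50 = 53.4 min.

53.40 min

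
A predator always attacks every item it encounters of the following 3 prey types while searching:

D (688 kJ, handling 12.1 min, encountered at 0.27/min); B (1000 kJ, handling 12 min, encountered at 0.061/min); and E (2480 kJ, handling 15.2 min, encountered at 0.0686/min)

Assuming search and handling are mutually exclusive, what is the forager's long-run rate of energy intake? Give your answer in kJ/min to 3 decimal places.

R = (0.27×688 + 0.061×1000 + 0.0686×2480) / (1 + 0.27×12.1 + 0.061×12 + 0.0686×15.2) = 416.9/6.042 = 69 kJ/min.

69.002 kJ/min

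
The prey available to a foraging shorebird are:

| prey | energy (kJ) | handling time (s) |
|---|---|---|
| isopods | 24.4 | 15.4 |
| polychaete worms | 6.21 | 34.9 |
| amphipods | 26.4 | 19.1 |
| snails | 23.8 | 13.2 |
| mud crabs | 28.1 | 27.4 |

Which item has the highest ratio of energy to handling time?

In descending order of E/h:
snails: 23.8/13.2 = 1.8 kJ/s
isopods: 24.4/15.4 = 1.58 kJ/s
amphipods: 26.4/19.1 = 1.38 kJ/s
mud crabs: 28.1/27.4 = 1.03 kJ/s
polychaete worms: 6.21/34.9 = 0.178 kJ/s

snails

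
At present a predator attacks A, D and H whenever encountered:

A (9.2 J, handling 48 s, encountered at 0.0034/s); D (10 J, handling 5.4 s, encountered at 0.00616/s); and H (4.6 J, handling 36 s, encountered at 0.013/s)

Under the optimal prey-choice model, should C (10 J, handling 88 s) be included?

Yes

On A, D and H alone, R = ΣλE/(1+Σλh) = 0.1527/1.664 = 0.09173 J/s.
C: E/h = 10/88 = 0.1136 J/s.
Since 0.1136 > R, including C increases the long-run rate.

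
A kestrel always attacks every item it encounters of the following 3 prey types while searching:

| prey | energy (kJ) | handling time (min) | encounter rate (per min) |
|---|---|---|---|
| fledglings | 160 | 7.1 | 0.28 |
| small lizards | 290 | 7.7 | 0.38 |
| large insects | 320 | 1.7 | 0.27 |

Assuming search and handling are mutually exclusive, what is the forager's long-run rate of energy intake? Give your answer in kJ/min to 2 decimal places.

37.88 kJ/min

R = (0.28×160 + 0.38×290 + 0.27×320) / (1 + 0.28×7.1 + 0.38×7.7 + 0.27×1.7) = 241.4/6.373 = 37.88 kJ/min.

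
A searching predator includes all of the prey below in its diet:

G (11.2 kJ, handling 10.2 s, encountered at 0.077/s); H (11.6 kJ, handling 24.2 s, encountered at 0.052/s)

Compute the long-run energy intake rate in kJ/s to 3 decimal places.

0.482 kJ/s

R = (0.077×11.2 + 0.052×11.6) / (1 + 0.077×10.2 + 0.052×24.2) = 1.466/3.044 = 0.4815 kJ/s.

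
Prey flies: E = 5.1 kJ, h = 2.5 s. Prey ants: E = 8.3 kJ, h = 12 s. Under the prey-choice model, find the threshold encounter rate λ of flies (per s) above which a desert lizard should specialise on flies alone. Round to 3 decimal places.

0.205 per s

Drop ants once their profitability E₂/h₂ falls below the rate achievable on flies alone: E₂/h₂ = λE₁/(1 + λh₁).
Solve for λ: λE₁h₂ = E₂(1 + λh₁) → λ(E₁h₂ − E₂h₁) = E₂ → λ = E₂/(E₁h₂ − E₂h₁).
λ = 8.3/(5.1×12 − 8.3×2.5) = 8.3/40.45 = 0.2052 per s.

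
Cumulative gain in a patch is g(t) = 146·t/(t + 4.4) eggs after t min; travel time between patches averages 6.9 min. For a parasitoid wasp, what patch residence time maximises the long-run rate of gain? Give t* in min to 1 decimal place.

By the marginal value theorem, leave when the instantaneous gain rate g'(t) equals the habitat-wide average g(t)/(T + t).
g'(t) = 146·4.4/(t + 4.4)². Setting 146·4.4/(t+4.4)² = 146t/[(t+4.4)(6.9+t)] gives 4.4(6.9+t) = t(t+4.4), so t² = 4.4×6.9 = 30.36.
t* = √30.36 = 5.51 min.

5.5 min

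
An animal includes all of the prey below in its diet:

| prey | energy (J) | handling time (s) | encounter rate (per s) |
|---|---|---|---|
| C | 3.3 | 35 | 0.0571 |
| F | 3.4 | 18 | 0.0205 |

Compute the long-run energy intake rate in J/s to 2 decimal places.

0.08 J/s

Energy encountered per unit search time: 0.0571×3.3 + 0.0205×3.4 = 0.2581 J/s.
Handling time per unit search time: 0.0571×35 + 0.0205×18 = 2.367.
Rate = 0.2581/(1 + 2.367) = 0.07665 J/s.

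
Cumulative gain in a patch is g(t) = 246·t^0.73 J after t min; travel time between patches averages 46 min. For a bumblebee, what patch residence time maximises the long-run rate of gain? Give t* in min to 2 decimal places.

124.37 min

By the marginal value theorem, leave when the instantaneous gain rate g'(t) equals the habitat-wide average g(t)/(T + t).
g'(t) = 0.73·246·t^-0.27. Setting 0.73·246·t^-0.27 = 246·t^0.73/(46+t) gives 0.73(46+t) = t, so 0.27·t = 0.73×46.
t* = 0.73×46/0.27 = 124.4 min.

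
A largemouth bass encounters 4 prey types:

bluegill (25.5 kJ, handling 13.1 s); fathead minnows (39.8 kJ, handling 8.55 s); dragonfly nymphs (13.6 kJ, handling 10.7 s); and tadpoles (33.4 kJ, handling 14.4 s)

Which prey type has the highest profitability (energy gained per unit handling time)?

Profitability E/h (kJ/s): bluegill = 25.5/13.1 = 1.95, fathead minnows = 39.8/8.55 = 4.65, dragonfly nymphs = 13.6/10.7 = 1.27, tadpoles = 33.4/14.4 = 2.32.
Ranked: fathead minnows > tadpoles > bluegill > dragonfly nymphs.

fathead minnows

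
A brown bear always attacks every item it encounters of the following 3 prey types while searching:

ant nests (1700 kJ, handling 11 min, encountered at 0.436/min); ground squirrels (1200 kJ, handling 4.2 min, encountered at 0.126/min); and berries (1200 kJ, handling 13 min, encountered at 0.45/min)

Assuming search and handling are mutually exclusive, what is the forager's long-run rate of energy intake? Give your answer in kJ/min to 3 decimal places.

R = (0.436×1700 + 0.126×1200 + 0.45×1200) / (1 + 0.436×11 + 0.126×4.2 + 0.45×13) = 1432/12.18 = 117.6 kJ/min.

117.649 kJ/min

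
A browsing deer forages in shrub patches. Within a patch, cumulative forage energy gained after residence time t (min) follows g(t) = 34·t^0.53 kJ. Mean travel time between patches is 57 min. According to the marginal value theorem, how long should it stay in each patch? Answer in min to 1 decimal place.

By the marginal value theorem, leave when the instantaneous gain rate g'(t) equals the habitat-wide average g(t)/(T + t).
g'(t) = 0.53·34·t^-0.47. Setting 0.53·34·t^-0.47 = 34·t^0.53/(57+t) gives 0.53(57+t) = t, so 0.47·t = 0.53×57.
t* = 0.53×57/0.47 = 64.28 min.

64.3 min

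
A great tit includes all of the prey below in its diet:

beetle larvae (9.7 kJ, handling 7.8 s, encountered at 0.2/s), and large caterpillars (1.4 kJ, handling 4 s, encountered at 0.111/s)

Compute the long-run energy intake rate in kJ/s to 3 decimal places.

R = (0.2×9.7 + 0.111×1.4) / (1 + 0.2×7.8 + 0.111×4) = 2.095/3.004 = 0.6975 kJ/s.

0.698 kJ/s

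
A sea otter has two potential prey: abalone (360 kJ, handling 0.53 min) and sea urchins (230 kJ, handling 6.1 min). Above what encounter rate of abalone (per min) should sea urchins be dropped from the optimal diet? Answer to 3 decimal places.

0.111 per min

At the threshold, the rate on abalone alone equals the profitability of sea urchins: λ·360/(1 + λ·0.53) = 230/6.1 = 37.7.
Rearranging, λ(360 − 37.7×0.53) = 37.7, so λ = 37.7/340 = 0.1109 per min.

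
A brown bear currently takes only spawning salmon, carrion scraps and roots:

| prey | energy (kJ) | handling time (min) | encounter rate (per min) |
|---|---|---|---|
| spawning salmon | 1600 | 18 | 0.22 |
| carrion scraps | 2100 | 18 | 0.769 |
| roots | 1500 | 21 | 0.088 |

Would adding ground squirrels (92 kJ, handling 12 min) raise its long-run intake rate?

Current rate: (0.22×1600 + 0.769×2100 + 0.088×1500)/(1 + 0.22×18 + 0.769×18 + 0.088×21) = 101.6 kJ/min.
Profitability of ground squirrels: 92/12 = 7.667 kJ/min.
7.667 < 101.6, so adding ground squirrels would lower the average — exclude it.

No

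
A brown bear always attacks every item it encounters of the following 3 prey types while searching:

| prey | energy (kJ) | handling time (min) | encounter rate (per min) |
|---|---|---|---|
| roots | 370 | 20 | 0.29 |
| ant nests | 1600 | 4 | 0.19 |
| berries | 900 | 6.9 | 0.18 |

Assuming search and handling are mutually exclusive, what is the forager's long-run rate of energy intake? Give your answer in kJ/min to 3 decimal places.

Energy encountered per unit search time: 0.29×370 + 0.19×1600 + 0.18×900 = 573.3 kJ/min.
Handling time per unit search time: 0.29×20 + 0.19×4 + 0.18×6.9 = 7.802.
Rate = 573.3/(1 + 7.802) = 65.13 kJ/min.

65.133 kJ/min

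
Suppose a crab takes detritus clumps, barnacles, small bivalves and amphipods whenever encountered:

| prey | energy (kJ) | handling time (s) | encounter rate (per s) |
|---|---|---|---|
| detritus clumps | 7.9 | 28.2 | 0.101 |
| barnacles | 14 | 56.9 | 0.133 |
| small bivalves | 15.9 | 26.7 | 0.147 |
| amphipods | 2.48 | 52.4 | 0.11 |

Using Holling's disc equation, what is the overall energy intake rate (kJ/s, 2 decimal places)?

R = Σλ_iE_i / (1 + Σλ_ih_i)
Numerator: 0.101×7.9 + 0.133×14 + 0.147×15.9 + 0.11×2.48 = 5.27
Denominator: 1 + 0.101×28.2 + 0.133×56.9 + 0.147×26.7 + 0.11×52.4 = 21.1
R = 5.27/21.1 = 0.2497 kJ/s

0.25 kJ/s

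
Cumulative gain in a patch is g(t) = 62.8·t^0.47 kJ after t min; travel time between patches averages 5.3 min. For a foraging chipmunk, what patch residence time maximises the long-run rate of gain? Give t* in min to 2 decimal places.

Maximise g(t)/(T+t): set derivative to zero → g'(t)(T+t) = g(t).
g'(t) = 0.47·62.8·t^-0.53. Setting 0.47·62.8·t^-0.53 = 62.8·t^0.47/(5.3+t) gives 0.47(5.3+t) = t, so 0.53·t = 0.47×5.3.
t* = 0.47×5.3/0.53 = 4.7 min.

4.70 min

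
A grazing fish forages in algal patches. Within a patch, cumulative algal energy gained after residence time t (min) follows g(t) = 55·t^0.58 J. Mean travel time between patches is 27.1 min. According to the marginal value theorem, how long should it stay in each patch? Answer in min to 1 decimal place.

37.4 min

Optimal t* satisfies g'(t*) = g(t*)/(T + t*).
g'(t) = 0.58·55·t^-0.42. Setting 0.58·55·t^-0.42 = 55·t^0.58/(27.1+t) gives 0.58(27.1+t) = t, so 0.42·t = 0.58×27.1.
t* = 0.58×27.1/0.42 = 37.42 min.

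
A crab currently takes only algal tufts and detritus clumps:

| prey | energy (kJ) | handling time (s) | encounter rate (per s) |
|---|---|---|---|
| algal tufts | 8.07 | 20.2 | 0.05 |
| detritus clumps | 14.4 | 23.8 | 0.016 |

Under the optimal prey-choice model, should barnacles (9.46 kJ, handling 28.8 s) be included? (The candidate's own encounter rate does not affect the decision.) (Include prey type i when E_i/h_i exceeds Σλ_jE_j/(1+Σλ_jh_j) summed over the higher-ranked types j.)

Yes

On algal tufts and detritus clumps alone, R = ΣλE/(1+Σλh) = 0.6339/2.391 = 0.2651 kJ/s.
Profitability of barnacles: 9.46/28.8 = 0.3285 kJ/s.
0.3285 > 0.2651, so adding barnacles raises the average — include it.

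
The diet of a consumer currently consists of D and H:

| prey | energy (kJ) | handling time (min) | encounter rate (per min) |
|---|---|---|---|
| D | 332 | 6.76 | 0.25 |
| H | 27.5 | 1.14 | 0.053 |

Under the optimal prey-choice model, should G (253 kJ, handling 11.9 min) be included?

On D and H alone, R = ΣλE/(1+Σλh) = 84.46/2.75 = 30.71 kJ/min.
G: E/h = 253/11.9 = 21.26 kJ/min.
Since 21.26 < R, time spent handling G is better spent searching.

No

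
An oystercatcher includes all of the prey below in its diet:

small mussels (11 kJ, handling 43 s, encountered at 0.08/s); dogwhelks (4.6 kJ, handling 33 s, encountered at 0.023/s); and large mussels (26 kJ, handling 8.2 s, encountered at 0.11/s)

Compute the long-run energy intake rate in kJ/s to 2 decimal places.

Energy encountered per unit search time: 0.08×11 + 0.023×4.6 + 0.11×26 = 3.846 kJ/s.
Handling time per unit search time: 0.08×43 + 0.023×33 + 0.11×8.2 = 5.101.
Rate = 3.846/(1 + 5.101) = 0.6304 kJ/s.

0.63 kJ/s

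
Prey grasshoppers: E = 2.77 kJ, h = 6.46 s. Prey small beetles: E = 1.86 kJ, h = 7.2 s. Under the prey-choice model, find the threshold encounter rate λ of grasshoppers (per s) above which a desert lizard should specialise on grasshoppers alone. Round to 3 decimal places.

0.235 per s

The zero-one rule: include small beetles iff E₂/h₂ > λE₁/(1+λh₁). Equality gives the switch point.
λE₁h₂ = E₂ + λE₂h₁ ⇒ λ = E₂/(E₁h₂ − E₂h₁) = 1.86/(19.94 − 12.02) = 0.2346 per s.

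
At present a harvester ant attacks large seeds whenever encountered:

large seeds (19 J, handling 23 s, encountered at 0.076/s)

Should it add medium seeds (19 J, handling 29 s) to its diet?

Current rate: (0.076×19)/(1 + 0.076×23) = 0.5255 J/s.
Profitability of medium seeds: 19/29 = 0.6552 J/s.
0.6552 > 0.5255, so adding medium seeds raises the average — include it.

Yes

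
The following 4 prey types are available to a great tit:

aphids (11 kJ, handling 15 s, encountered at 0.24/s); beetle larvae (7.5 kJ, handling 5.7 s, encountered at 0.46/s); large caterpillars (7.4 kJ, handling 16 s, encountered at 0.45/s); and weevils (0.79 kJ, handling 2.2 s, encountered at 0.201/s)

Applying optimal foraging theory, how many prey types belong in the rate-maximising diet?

Profitabilities (E/h, kJ/s): beetle larvae 1.32, aphids 0.733, large caterpillars 0.463, weevils 0.359. Add prey in this order while the next type's profitability exceeds the intake rate on those already taken.
Rate on top 1: 0.9525. aphids: 0.733 < 0.9525 → exclude; stop.
Optimal diet: beetle larvae — 1 of 4 types.

1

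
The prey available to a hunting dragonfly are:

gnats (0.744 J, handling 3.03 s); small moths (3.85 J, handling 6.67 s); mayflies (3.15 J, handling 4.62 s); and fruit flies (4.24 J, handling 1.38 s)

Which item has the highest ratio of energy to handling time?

In descending order of E/h:
fruit flies: 4.24/1.38 = 3.07 J/s
mayflies: 3.15/4.62 = 0.682 J/s
small moths: 3.85/6.67 = 0.577 J/s
gnats: 0.744/3.03 = 0.246 J/s

fruit flies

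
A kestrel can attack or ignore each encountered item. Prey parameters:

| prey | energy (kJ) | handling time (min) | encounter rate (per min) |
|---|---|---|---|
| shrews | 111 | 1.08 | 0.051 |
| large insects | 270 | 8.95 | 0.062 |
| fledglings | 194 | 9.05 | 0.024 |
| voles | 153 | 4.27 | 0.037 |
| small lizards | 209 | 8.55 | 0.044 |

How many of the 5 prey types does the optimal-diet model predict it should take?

5

Profitabilities (E/h, kJ/min): shrews 103, voles 35.8, large insects 30.2, small lizards 24.4, fledglings 21.4. Add prey in this order while the next type's profitability exceeds the intake rate on those already taken.
Rate on top 1: 5.365. voles: 35.8 > 5.365 → include.
Rate on top 2: 9.333. large insects: 30.2 > 9.333 → include.
Rate on top 3: 15.87. small lizards: 24.4 > 15.87 → include.
Rate on top 4: 17.38. fledglings: 21.4 > 17.38 → include.
Optimal diet: shrews, voles, large insects, small lizards, fledglings — 5 of 5 types.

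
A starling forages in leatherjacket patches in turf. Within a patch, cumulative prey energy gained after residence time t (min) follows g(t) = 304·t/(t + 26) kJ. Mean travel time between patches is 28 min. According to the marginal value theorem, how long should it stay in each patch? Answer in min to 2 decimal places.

26.98 min

Maximise g(t)/(T+t): set derivative to zero → g'(t)(T+t) = g(t).
g'(t) = 304·26/(t + 26)². Setting 304·26/(t+26)² = 304t/[(t+26)(28+t)] gives 26(28+t) = t(t+26), so t² = 26×28 = 728.
t* = √728 = 26.98 min.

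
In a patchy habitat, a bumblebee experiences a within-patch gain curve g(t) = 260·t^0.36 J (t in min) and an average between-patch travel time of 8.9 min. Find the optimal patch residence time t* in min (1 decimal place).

5.0 min

By the marginal value theorem, leave when the instantaneous gain rate g'(t) equals the habitat-wide average g(t)/(T + t).
g'(t) = 0.36·260·t^-0.64. Setting 0.36·260·t^-0.64 = 260·t^0.36/(8.9+t) gives 0.36(8.9+t) = t, so 0.64·t = 0.36×8.9.
t* = 0.36×8.9/0.64 = 5.006 min.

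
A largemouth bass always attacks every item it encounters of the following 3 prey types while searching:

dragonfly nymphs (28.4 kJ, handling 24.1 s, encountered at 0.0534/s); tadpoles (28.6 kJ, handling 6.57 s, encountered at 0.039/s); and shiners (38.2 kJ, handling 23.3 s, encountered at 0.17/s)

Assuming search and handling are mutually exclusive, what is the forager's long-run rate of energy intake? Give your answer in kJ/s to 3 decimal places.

R = Σλ_iE_i / (1 + Σλ_ih_i)
Numerator: 0.0534×28.4 + 0.039×28.6 + 0.17×38.2 = 9.126
Denominator: 1 + 0.0534×24.1 + 0.039×6.57 + 0.17×23.3 = 6.504
R = 9.126/6.504 = 1.403 kJ/s

1.403 kJ/s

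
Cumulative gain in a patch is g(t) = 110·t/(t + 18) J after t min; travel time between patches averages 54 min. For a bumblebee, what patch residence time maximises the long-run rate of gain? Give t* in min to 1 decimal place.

31.2 min

Maximise g(t)/(T+t): set derivative to zero → g'(t)(T+t) = g(t).
g'(t) = 110·18/(t + 18)². Setting 110·18/(t+18)² = 110t/[(t+18)(54+t)] gives 18(54+t) = t(t+18), so t² = 18×54 = 972.
t* = √972 = 31.18 min.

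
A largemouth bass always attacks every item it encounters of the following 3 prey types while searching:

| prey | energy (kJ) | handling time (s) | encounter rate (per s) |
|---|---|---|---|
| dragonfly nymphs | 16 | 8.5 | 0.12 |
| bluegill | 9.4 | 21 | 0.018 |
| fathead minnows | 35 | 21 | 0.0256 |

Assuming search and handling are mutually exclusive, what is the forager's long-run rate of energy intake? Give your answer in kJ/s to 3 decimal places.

1.017 kJ/s

R = Σλ_iE_i / (1 + Σλ_ih_i)
Numerator: 0.12×16 + 0.018×9.4 + 0.0256×35 = 2.985
Denominator: 1 + 0.12×8.5 + 0.018×21 + 0.0256×21 = 2.936
R = 2.985/2.936 = 1.017 kJ/s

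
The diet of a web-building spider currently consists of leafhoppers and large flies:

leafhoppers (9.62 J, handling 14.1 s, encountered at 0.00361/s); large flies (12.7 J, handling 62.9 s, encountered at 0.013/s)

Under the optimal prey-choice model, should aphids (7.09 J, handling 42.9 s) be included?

On leafhoppers and large flies alone, R = ΣλE/(1+Σλh) = 0.1998/1.869 = 0.1069 J/s.
aphids: E/h = 7.09/42.9 = 0.1653 J/s.
0.1653 > 0.1069, so adding aphids raises the average — include it.

Yes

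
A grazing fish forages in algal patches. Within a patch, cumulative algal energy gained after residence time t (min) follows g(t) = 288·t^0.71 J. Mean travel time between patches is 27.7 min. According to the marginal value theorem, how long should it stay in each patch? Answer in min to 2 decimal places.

67.82 min

Maximise g(t)/(T+t): set derivative to zero → g'(t)(T+t) = g(t).
g'(t) = 0.71·288·t^-0.29. Setting 0.71·288·t^-0.29 = 288·t^0.71/(27.7+t) gives 0.71(27.7+t) = t, so 0.29·t = 0.71×27.7.
t* = 0.71×27.7/0.29 = 67.82 min.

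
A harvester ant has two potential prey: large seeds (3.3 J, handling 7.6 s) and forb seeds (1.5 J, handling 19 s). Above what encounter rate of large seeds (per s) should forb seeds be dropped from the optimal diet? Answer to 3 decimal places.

Drop forb seeds once their profitability E₂/h₂ falls below the rate achievable on large seeds alone: E₂/h₂ = λE₁/(1 + λh₁).
Solve for λ: λE₁h₂ = E₂(1 + λh₁) → λ(E₁h₂ − E₂h₁) = E₂ → λ = E₂/(E₁h₂ − E₂h₁).
λ = 1.5/(3.3×19 − 1.5×7.6) = 1.5/51.3 = 0.02924 per s.

0.029 per s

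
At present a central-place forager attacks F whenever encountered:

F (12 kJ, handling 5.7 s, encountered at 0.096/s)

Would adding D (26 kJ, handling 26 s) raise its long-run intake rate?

Yes

Current rate: (0.096×12)/(1 + 0.096×5.7) = 0.7446 kJ/s.
D: E/h = 26/26 = 1 kJ/s.
1 > 0.7446, so adding D raises the average — include it.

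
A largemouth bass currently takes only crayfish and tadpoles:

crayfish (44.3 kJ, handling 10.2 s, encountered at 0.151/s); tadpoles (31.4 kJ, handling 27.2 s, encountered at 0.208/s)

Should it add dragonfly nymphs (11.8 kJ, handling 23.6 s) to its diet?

Current rate: (0.151×44.3 + 0.208×31.4)/(1 + 0.151×10.2 + 0.208×27.2) = 1.613 kJ/s.
Profitability of dragonfly nymphs: 11.8/23.6 = 0.5 kJ/s.
Since 0.5 < R, time spent handling dragonfly nymphs is better spent searching.

No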